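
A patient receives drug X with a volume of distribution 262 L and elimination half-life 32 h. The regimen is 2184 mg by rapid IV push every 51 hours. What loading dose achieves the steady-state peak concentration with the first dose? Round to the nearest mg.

f = (1/2)^(51/32) ≈ 0.331309; accumulation ratio R = 1/(1−f) ≈ 1.49546.
Loading dose to hit Cmax,ss on first dose: D_load = D_maint·R ≈ 2184 × 1.49546 ≈ 3266.08 mg.

3266 mg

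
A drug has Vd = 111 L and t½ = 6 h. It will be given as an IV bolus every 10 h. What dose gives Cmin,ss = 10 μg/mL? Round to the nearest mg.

2414 mg

τ/t½ = 10/6 ≈ 1.6667, so f = (1/2)^(10/6) ≈ 0.314980.
Cmin,ss = (D/Vd)·f/(1−f), so D = Cmin,ss·Vd·(1−f)/f.
D = 10 × 111 × (1−f)/f ≈ 10 × 111 × 2.17480 ≈ 2414.03 mg.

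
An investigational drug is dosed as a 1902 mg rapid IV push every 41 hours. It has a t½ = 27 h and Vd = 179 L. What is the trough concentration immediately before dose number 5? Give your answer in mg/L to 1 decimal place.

f = (1/2)^(τ/t½) = (1/2)^(41/27) ≈ 0.3490.
C₀ = D/Vd = 1902/179 ≈ 10.626 mg/L.
Before the 5th dose, 4 doses have been given. Superposition: Cmin = C₀·(f + f² + … + f^4).
≈ 10.626 × (0.3490 + 0.1218 + 0.0425 + 0.0148) ≈ 10.626 × 0.5281 ≈ 5.612 mg/L.

5.6 mg/L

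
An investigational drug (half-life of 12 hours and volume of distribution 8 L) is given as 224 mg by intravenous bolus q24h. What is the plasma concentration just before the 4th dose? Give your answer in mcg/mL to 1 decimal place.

9.2 mcg/mL

f = (1/2)^(τ/t½) = (1/2)^(24/12) ≈ 0.2500.
C₀ = D/Vd = 224/8 ≈ 28.000 mcg/mL.
Before the 4th dose, 3 doses have been given. Superposition: Cmin = C₀·(f + f² + … + f^3).
≈ 28.000 × (0.2500 + 0.0625 + 0.0156) ≈ 28.000 × 0.3281 ≈ 9.187 mcg/mL.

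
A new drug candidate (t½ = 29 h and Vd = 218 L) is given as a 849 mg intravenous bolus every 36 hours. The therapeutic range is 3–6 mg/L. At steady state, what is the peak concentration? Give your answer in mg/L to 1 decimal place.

k = ln2/t½ = ln2/29 ≈ 0.023902 h⁻¹; fraction remaining f = e^(−kτ) = e^(−0.023902×36) ≈ 0.4230.
At steady state, accumulation factor R = 1/(1 − e^(−kτ)) ≈ 1.7331.
Single-dose peak C₀ = D/Vd = 849/218 ≈ 3.894 mg/L.
Cmax,ss = C₀/(1 − f) ≈ 3.894/0.5770 ≈ 6.749 mg/L.
Peak 6.7 mg/L vs MTC 6 mg/L: exceeds toxic threshold.

6.7 mg/L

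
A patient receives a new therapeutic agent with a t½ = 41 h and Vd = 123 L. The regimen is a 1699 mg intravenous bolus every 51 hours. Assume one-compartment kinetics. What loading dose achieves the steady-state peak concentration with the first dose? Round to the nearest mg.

f = (1/2)^(51/41) ≈ 0.422229; accumulation ratio R = 1/(1−f) ≈ 1.73079.
Loading dose to hit Cmax,ss on first dose: D_load = D_maint·R ≈ 1699 × 1.73079 ≈ 2940.61 mg.

2941 mg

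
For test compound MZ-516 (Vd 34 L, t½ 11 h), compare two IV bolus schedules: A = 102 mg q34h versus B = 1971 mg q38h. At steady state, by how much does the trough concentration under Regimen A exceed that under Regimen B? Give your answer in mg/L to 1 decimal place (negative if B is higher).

Regimen A: f = (1/2)^(34/11) ≈ 0.1174; Cmin,ss = (102/34)·f/(1−f) ≈ 0.399 mg/L.
Regimen B: f = (1/2)^(38/11) ≈ 0.0912; Cmin,ss = (1971/34)·f/(1−f) ≈ 5.817 mg/L.
Difference ≈ 0.399 − 5.817 ≈ -5.418 mg/L.

-5.4 mg/L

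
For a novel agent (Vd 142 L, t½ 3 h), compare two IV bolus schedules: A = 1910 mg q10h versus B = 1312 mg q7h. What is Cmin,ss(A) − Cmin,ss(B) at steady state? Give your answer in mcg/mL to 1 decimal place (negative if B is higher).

-0.8 mcg/mL

Regimen A: f = (1/2)^(10/3) ≈ 0.0992; Cmin,ss = (1910/142)·f/(1−f) ≈ 1.481 mcg/mL.
Regimen B: f = (1/2)^(7/3) ≈ 0.1984; Cmin,ss = (1312/142)·f/(1−f) ≈ 2.287 mcg/mL.
Difference ≈ 1.481 − 2.287 ≈ -0.806 mcg/mL.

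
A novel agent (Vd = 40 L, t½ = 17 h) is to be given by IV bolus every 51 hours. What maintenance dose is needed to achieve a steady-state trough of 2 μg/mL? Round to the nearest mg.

τ/t½ = 51/17 ≈ 3, so f = (1/2)^(51/17) ≈ 0.125000.
Cmin,ss = (D/Vd)·f/(1−f), so D = Cmin,ss·Vd·(1−f)/f.
D = 2 × 40 × (1−f)/f ≈ 2 × 40 × 7.00000 ≈ 560.00 mg.

560 mg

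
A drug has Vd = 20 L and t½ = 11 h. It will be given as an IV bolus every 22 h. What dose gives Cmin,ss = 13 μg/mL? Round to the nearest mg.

780 mg

τ/t½ = 22/11 ≈ 2, so f = (1/2)^(22/11) ≈ 0.250000.
Cmin,ss = (D/Vd)·f/(1−f), so D = Cmin,ss·Vd·(1−f)/f.
D = 13 × 20 × (1−f)/f ≈ 13 × 20 × 3.00000 ≈ 780.00 mg.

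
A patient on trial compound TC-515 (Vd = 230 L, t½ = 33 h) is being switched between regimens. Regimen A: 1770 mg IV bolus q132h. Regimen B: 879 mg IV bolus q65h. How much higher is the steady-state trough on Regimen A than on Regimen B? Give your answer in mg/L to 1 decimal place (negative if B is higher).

Regimen A: f = (1/2)^(132/33) ≈ 0.0625; Cmin,ss = (1770/230)·f/(1−f) ≈ 0.513 mg/L.
Regimen B: f = (1/2)^(65/33) ≈ 0.2553; Cmin,ss = (879/230)·f/(1−f) ≈ 1.310 mg/L.
Difference ≈ 0.513 − 1.310 ≈ -0.797 mg/L.

-0.8 mg/L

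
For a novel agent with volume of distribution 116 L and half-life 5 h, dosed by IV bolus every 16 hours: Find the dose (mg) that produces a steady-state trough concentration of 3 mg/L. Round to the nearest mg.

τ/t½ = 16/5 ≈ 3.2, so f = (1/2)^(16/5) ≈ 0.108819.
Cmin,ss = (D/Vd)·f/(1−f), so D = Cmin,ss·Vd·(1−f)/f.
D = 3 × 116 × (1−f)/f ≈ 3 × 116 × 8.18957 ≈ 2849.97 mg.

2850 mg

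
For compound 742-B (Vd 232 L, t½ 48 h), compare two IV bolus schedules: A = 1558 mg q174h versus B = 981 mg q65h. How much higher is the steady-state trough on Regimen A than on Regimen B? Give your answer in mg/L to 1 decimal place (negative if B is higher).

-2.1 mg/L

Regimen A: f = (1/2)^(174/48) ≈ 0.0811; Cmin,ss = (1558/232)·f/(1−f) ≈ 0.593 mg/L.
Regimen B: f = (1/2)^(65/48) ≈ 0.3912; Cmin,ss = (981/232)·f/(1−f) ≈ 2.717 mg/L.
Difference ≈ 0.593 − 2.717 ≈ -2.124 mg/L.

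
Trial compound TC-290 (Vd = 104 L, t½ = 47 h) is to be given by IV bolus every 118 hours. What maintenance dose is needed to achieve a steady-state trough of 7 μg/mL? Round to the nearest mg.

τ/t½ = 118/47 ≈ 2.5106, so f = (1/2)^(118/47) ≈ 0.175478.
Cmin,ss = (D/Vd)·f/(1−f), so D = Cmin,ss·Vd·(1−f)/f.
D = 7 × 104 × (1−f)/f ≈ 7 × 104 × 4.69872 ≈ 3420.67 mg.

3421 mg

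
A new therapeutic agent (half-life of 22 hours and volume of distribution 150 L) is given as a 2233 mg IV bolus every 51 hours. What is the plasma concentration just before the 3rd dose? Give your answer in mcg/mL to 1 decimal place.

f = (1/2)^(τ/t½) = (1/2)^(51/22) ≈ 0.2005.
C₀ = D/Vd = 2233/150 ≈ 14.887 mcg/mL.
Before the 3rd dose, 2 doses have been given. Superposition: Cmin = C₀·(f + f²).
≈ 14.887 × (0.2005 + 0.0402) ≈ 14.887 × 0.2407 ≈ 3.583 mcg/mL.

3.6 mcg/mL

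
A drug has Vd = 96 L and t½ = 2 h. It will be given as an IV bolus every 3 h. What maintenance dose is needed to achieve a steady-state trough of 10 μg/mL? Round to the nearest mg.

τ/t½ = 3/2 ≈ 1.5, so f = (1/2)^(3/2) ≈ 0.353553.
Cmin,ss = (D/Vd)·f/(1−f), so D = Cmin,ss·Vd·(1−f)/f.
D = 10 × 96 × (1−f)/f ≈ 10 × 96 × 1.82843 ≈ 1755.29 mg.

1755 mg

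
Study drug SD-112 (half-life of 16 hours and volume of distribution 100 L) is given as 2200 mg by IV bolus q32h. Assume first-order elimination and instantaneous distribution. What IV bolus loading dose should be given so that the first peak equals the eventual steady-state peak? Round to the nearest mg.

f = (1/2)^(32/16) ≈ 0.250000; accumulation ratio R = 1/(1−f) ≈ 1.33333.
Loading dose to hit Cmax,ss on first dose: D_load = D_maint·R ≈ 2200 × 1.33333 ≈ 2933.33 mg.

2933 mg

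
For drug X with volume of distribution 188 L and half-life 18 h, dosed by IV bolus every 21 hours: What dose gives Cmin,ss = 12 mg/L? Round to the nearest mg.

τ/t½ = 21/18 ≈ 1.1667, so f = (1/2)^(21/18) ≈ 0.445449.
Cmin,ss = (D/Vd)·f/(1−f), so D = Cmin,ss·Vd·(1−f)/f.
D = 12 × 188 × (1−f)/f ≈ 12 × 188 × 1.24493 ≈ 2808.56 mg.

2809 mg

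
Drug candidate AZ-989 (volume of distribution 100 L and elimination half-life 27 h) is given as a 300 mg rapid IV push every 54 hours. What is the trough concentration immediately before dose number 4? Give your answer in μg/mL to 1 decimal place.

1.0 μg/mL

f = (1/2)^(τ/t½) = (1/2)^(54/27) ≈ 0.2500.
C₀ = D/Vd = 300/100 ≈ 3.000 μg/mL.
Before the 4th dose, 3 doses have been given. Superposition: Cmin = C₀·(f + f² + … + f^3).
≈ 3.000 × (0.2500 + 0.0625 + 0.0156) ≈ 3.000 × 0.3281 ≈ 0.984 μg/mL.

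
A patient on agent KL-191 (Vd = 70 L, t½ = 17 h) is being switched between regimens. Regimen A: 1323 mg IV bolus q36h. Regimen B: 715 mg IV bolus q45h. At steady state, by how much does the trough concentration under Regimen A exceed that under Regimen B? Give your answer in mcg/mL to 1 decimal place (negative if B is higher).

3.7 mcg/mL

Regimen A: f = (1/2)^(36/17) ≈ 0.2304; Cmin,ss = (1323/70)·f/(1−f) ≈ 5.658 mcg/mL.
Regimen B: f = (1/2)^(45/17) ≈ 0.1596; Cmin,ss = (715/70)·f/(1−f) ≈ 1.940 mcg/mL.
Difference ≈ 5.658 − 1.940 ≈ 3.718 mcg/mL.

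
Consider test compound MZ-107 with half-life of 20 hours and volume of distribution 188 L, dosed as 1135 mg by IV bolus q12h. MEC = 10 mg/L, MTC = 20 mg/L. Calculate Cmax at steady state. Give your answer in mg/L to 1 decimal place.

17.7 mg/L

τ/t½ = 12/20 ≈ 0.6, so fraction remaining f = (1/2)^(12/20) ≈ 0.6598.
Accumulation ratio R = 1/(1 − f) ≈ 1/0.3402 ≈ 2.9394.
Each bolus raises the concentration by D/Vd = 1135/188 ≈ 6.037 mg/L.
Steady-state peak Cmax,ss = C₀·R ≈ 6.037 × 2.9394 ≈ 17.745 mg/L.
Peak 17.7 mg/L vs MTC 20 mg/L: below toxic threshold.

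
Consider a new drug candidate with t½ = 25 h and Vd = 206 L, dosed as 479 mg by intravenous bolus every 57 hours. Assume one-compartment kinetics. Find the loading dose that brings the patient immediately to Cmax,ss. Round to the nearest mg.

f = (1/2)^(57/25) ≈ 0.205898; accumulation ratio R = 1/(1−f) ≈ 1.25928.
Loading dose to hit Cmax,ss on first dose: D_load = D_maint·R ≈ 479 × 1.25928 ≈ 603.20 mg.

603 mg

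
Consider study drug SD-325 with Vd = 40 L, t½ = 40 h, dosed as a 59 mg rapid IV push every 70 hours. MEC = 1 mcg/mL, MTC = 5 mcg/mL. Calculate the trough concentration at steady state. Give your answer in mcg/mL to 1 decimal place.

0.6 mcg/mL

Over one 70-h interval, 70/40 ≈ 1.75 half-lives elapse, leaving f ≈ 0.2973 of each dose.
At steady state, accumulation factor R = 1/(1 − e^(−kτ)) ≈ 1.4231.
Single-dose peak C₀ = D/Vd = 59/40 ≈ 1.475 mcg/mL.
Steady-state peak Cmax,ss = C₀·R ≈ 1.475 × 1.4231 ≈ 2.099 mcg/mL.
Steady-state trough Cmin,ss = Cmax,ss·f ≈ 2.099 × 0.2973 ≈ 0.624 mcg/mL.
Trough 0.6 mcg/mL vs MEC 1 mcg/mL: subtherapeutic.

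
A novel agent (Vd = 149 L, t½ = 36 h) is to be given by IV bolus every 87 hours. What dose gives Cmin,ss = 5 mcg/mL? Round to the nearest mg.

τ/t½ = 87/36 ≈ 2.4167, so f = (1/2)^(87/36) ≈ 0.187288.
Cmin,ss = (D/Vd)·f/(1−f), so D = Cmin,ss·Vd·(1−f)/f.
D = 5 × 149 × (1−f)/f ≈ 5 × 149 × 4.33937 ≈ 3232.83 mg.

3233 mg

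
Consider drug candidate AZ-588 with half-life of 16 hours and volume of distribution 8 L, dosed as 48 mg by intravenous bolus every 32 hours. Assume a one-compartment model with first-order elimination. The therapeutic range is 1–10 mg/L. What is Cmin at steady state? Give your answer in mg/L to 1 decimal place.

τ = 32 h = 2 half-lives, so f = (1/2)^2 = 0.25.
Accumulation ratio R = 1/(1 − f) = 1/0.75 = 4/3.
Single-dose peak C₀ = D/Vd = 48/8 = 6 mg/L.
Steady-state peak Cmax,ss = C₀·R = 6 × 4/3 ≈ 8.000 mg/L.
Steady-state trough Cmin,ss = Cmax,ss·f ≈ 8.000 × 0.25 ≈ 2.000 mg/L.
Trough 2.0 mg/L vs MEC 1 mg/L: adequate.

2.0 mg/L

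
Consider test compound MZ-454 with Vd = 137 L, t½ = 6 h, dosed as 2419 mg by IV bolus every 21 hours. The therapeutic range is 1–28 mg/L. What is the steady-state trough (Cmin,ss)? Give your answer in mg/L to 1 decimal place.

1.7 mg/L

Over one 21-h interval, 21/6 ≈ 3.5 half-lives elapse, leaving f ≈ 0.0884 of each dose.
Single-dose peak C₀ = D/Vd = 2419/137 ≈ 17.657 mg/L.
Steady-state trough Cmin,ss = C₀·f/(1−f) ≈ 17.657 × 0.0884/0.9116 ≈ 1.712 mg/L.
Trough 1.7 mg/L vs MEC 1 mg/L: adequate.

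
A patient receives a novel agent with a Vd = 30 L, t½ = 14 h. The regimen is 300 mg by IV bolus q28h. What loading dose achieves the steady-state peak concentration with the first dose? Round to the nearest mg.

400 mg

f = (1/2)^(28/14) ≈ 0.250000; accumulation ratio R = 1/(1−f) ≈ 1.33333.
Loading dose to hit Cmax,ss on first dose: D_load = D_maint·R ≈ 300 × 1.33333 ≈ 400.00 mg.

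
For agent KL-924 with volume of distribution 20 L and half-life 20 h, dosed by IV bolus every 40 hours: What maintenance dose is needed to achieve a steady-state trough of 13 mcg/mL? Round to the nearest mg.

780 mg

τ/t½ = 40/20 ≈ 2, so f = (1/2)^(40/20) ≈ 0.250000.
Cmin,ss = (D/Vd)·f/(1−f), so D = Cmin,ss·Vd·(1−f)/f.
D = 13 × 20 × (1−f)/f ≈ 13 × 20 × 3.00000 ≈ 780.00 mg.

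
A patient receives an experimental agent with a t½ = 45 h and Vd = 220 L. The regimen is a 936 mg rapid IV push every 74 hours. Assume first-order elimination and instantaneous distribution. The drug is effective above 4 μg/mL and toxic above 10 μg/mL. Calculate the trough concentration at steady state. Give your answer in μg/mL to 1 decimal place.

2.0 μg/mL

τ/t½ = 74/45 ≈ 1.6444, so fraction remaining f = (1/2)^(74/45) ≈ 0.3199.
At steady state, accumulation factor R = 1/(1 − e^(−kτ)) ≈ 1.4704.
Single-dose peak C₀ = D/Vd = 936/220 ≈ 4.255 μg/mL.
Steady-state peak Cmax,ss = C₀·R ≈ 4.255 × 1.4704 ≈ 6.257 μg/mL.
One interval later, Cmin,ss = Cmax,ss·e^(−kτ) ≈ 6.257 × 0.3199 ≈ 2.002 μg/mL.
Trough 2.0 μg/mL vs MEC 4 μg/mL: subtherapeutic.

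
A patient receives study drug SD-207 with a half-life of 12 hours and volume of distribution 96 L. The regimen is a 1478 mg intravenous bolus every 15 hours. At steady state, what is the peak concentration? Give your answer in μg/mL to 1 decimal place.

26.6 μg/mL

τ/t½ = 15/12 ≈ 1.25, so fraction remaining f = (1/2)^(15/12) ≈ 0.4204.
Accumulation ratio R = 1/(1 − f) ≈ 1/0.5796 ≈ 1.7253.
Single-dose peak C₀ = D/Vd = 1478/96 ≈ 15.396 μg/mL.
Steady-state peak Cmax,ss = C₀·R ≈ 15.396 × 1.7253 ≈ 26.563 μg/mL.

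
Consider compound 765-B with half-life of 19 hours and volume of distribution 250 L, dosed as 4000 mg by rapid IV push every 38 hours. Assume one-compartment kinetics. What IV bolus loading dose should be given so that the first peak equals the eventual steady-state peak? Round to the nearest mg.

f = (1/2)^(38/19) ≈ 0.250000; accumulation ratio R = 1/(1−f) ≈ 1.33333.
Loading dose to hit Cmax,ss on first dose: D_load = D_maint·R ≈ 4000 × 1.33333 ≈ 5333.32 mg.

5333 mg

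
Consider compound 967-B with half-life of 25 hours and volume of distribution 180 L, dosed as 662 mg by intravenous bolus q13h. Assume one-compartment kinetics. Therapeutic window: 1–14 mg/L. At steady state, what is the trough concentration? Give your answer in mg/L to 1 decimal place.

τ/t½ = 13/25 ≈ 0.52, so fraction remaining f = (1/2)^(13/25) ≈ 0.6974.
Single-dose peak C₀ = D/Vd = 662/180 ≈ 3.678 mg/L.
Steady-state trough Cmin,ss = C₀·f/(1−f) ≈ 3.678 × 0.6974/0.3026 ≈ 8.477 mg/L.
Trough 8.5 mg/L vs MEC 1 mg/L: adequate.

8.5 mg/L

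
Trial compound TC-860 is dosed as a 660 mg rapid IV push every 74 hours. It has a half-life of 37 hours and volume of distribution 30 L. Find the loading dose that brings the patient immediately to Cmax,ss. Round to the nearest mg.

f = (1/2)^(74/37) ≈ 0.250000; accumulation ratio R = 1/(1−f) ≈ 1.33333.
Loading dose to hit Cmax,ss on first dose: D_load = D_maint·R ≈ 660 × 1.33333 ≈ 880.00 mg.

880 mg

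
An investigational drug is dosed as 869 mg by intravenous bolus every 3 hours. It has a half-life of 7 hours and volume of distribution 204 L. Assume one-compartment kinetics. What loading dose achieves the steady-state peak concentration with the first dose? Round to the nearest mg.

f = (1/2)^(3/7) ≈ 0.742997; accumulation ratio R = 1/(1−f) ≈ 3.89101.
Loading dose to hit Cmax,ss on first dose: D_load = D_maint·R ≈ 869 × 3.89101 ≈ 3381.29 mg.

3381 mg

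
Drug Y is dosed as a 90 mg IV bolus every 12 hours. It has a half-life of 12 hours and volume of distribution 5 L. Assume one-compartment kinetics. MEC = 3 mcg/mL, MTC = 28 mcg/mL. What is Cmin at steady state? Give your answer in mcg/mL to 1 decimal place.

18.0 mcg/mL

The dosing interval is 1 half-life, so f = 2^(−1) = 0.5.
At steady state, R = 1/(1 − 0.5) = 2/1.
Single-dose peak C₀ = D/Vd = 90/5 = 18 mcg/mL.
Steady-state peak Cmax,ss = C₀·R = 18 × 2/1 ≈ 36.000 mcg/mL.
Steady-state trough Cmin,ss = Cmax,ss·f ≈ 36.000 × 0.5 ≈ 18.000 mcg/mL.
Trough 18.0 mcg/mL vs MEC 3 mcg/mL: adequate.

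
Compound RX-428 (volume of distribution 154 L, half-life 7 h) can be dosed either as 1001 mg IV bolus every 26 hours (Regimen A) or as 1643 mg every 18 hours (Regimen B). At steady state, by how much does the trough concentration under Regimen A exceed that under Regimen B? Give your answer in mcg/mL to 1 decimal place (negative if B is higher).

-1.6 mcg/mL

Regimen A: f = (1/2)^(26/7) ≈ 0.0762; Cmin,ss = (1001/154)·f/(1−f) ≈ 0.536 mcg/mL.
Regimen B: f = (1/2)^(18/7) ≈ 0.1682; Cmin,ss = (1643/154)·f/(1−f) ≈ 2.157 mcg/mL.
Difference ≈ 0.536 − 2.157 ≈ -1.621 mcg/mL.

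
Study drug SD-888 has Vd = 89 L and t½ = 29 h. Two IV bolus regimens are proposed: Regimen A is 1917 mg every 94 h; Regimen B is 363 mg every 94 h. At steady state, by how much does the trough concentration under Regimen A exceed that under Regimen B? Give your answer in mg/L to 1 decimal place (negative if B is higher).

Regimen A: f = (1/2)^(94/29) ≈ 0.1057; Cmin,ss = (1917/89)·f/(1−f) ≈ 2.546 mg/L.
Regimen B: f = (1/2)^(94/29) ≈ 0.1057; Cmin,ss = (363/89)·f/(1−f) ≈ 0.482 mg/L.
Difference ≈ 2.546 − 0.482 ≈ 2.064 mg/L.

2.1 mg/L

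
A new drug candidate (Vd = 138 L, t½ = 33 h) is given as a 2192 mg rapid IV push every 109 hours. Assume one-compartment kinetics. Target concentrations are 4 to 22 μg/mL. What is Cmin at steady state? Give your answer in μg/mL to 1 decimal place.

1.8 μg/mL

τ/t½ = 109/33 ≈ 3.303, so fraction remaining f = (1/2)^(109/33) ≈ 0.1013.
At steady state, accumulation factor R = 1/(1 − e^(−kτ)) ≈ 1.1127.
Each bolus raises the concentration by D/Vd = 2192/138 ≈ 15.884 μg/mL.
Cmax,ss = C₀/(1 − f) ≈ 15.884/0.8987 ≈ 17.674 μg/mL.
Steady-state trough Cmin,ss = Cmax,ss·f ≈ 17.674 × 0.1013 ≈ 1.790 μg/mL.
Trough 1.8 μg/mL vs MEC 4 μg/mL: subtherapeutic.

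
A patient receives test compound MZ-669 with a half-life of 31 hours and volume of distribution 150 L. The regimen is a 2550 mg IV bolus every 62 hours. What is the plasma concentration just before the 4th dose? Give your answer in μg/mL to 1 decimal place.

f = (1/2)^(τ/t½) = (1/2)^(62/31) ≈ 0.2500.
C₀ = D/Vd = 2550/150 ≈ 17.000 μg/mL.
Before the 4th dose, 3 doses have been given. Superposition: Cmin = C₀·(f + f² + … + f^3).
≈ 17.000 × (0.2500 + 0.0625 + 0.0156) ≈ 17.000 × 0.3281 ≈ 5.578 μg/mL.

5.6 μg/mL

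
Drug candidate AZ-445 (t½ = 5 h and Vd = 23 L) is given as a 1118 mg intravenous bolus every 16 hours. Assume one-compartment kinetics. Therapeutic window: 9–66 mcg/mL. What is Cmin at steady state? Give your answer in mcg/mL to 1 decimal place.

τ/t½ = 16/5 ≈ 3.2, so fraction remaining f = (1/2)^(16/5) ≈ 0.1088.
At steady state, accumulation factor R = 1/(1 − e^(−kτ)) ≈ 1.1221.
Each bolus raises the concentration by D/Vd = 1118/23 ≈ 48.609 mcg/mL.
Cmax,ss = C₀/(1 − f) ≈ 48.609/0.8912 ≈ 54.543 mcg/mL.
Steady-state trough Cmin,ss = Cmax,ss·f ≈ 54.543 × 0.1088 ≈ 5.934 mcg/mL.
Trough 5.9 mcg/mL vs MEC 9 mcg/mL: subtherapeutic.

5.9 mcg/mL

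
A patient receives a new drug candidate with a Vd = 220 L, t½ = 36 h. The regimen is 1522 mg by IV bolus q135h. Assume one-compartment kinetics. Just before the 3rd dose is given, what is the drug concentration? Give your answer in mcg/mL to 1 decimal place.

f = (1/2)^(τ/t½) = (1/2)^(135/36) ≈ 0.0743.
C₀ = D/Vd = 1522/220 ≈ 6.918 mcg/mL.
Before the 3rd dose, 2 doses have been given. Superposition: Cmin = C₀·(f + f²).
≈ 6.918 × (0.0743 + 0.0055) ≈ 6.918 × 0.0798 ≈ 0.552 mcg/mL.

0.6 mcg/mL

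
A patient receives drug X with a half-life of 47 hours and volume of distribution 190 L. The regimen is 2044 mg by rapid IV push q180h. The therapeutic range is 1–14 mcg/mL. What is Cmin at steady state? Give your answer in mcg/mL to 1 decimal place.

0.8 mcg/mL

k = ln2/t½ = ln2/47 ≈ 0.014748 h⁻¹; fraction remaining f = e^(−kτ) = e^(−0.014748×180) ≈ 0.0703.
At steady state, accumulation factor R = 1/(1 − e^(−kτ)) ≈ 1.0756.
Each bolus raises the concentration by D/Vd = 2044/190 ≈ 10.758 mcg/mL.
Steady-state peak Cmax,ss = C₀·R ≈ 10.758 × 1.0756 ≈ 11.571 mcg/mL.
One interval later, Cmin,ss = Cmax,ss·e^(−kτ) ≈ 11.571 × 0.0703 ≈ 0.813 mcg/mL.
Trough 0.8 mcg/mL vs MEC 1 mcg/mL: subtherapeutic.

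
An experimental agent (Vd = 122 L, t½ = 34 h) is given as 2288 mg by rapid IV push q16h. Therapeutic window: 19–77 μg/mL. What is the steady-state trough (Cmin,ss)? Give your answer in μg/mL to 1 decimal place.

Over one 16-h interval, 16/34 ≈ 0.47059 half-lives elapse, leaving f ≈ 0.7217 of each dose.
Single-dose peak C₀ = D/Vd = 2288/122 ≈ 18.754 μg/mL.
Steady-state trough Cmin,ss = C₀·f/(1−f) ≈ 18.754 × 0.7217/0.2783 ≈ 48.634 μg/mL.
Trough 48.6 μg/mL vs MEC 19 μg/mL: adequate.

48.6 μg/mL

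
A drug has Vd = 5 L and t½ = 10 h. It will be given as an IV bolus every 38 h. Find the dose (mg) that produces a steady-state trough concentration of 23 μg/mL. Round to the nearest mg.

τ/t½ = 38/10 ≈ 3.8, so f = (1/2)^(38/10) ≈ 0.071794.
Cmin,ss = (D/Vd)·f/(1−f), so D = Cmin,ss·Vd·(1−f)/f.
D = 23 × 5 × (1−f)/f ≈ 23 × 5 × 12.92874 ≈ 1486.81 mg.

1487 mg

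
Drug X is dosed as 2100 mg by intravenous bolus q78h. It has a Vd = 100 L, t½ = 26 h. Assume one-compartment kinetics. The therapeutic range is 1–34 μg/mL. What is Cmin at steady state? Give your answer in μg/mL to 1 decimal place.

3.0 μg/mL

The dosing interval is 3 half-lives, so f = 2^(−3) = 0.125.
Accumulation ratio R = 1/(1 − f) = 1/0.875 = 8/7.
Single-dose peak C₀ = D/Vd = 2100/100 = 21 μg/mL.
Steady-state peak Cmax,ss = C₀·R = 21 × 8/7 ≈ 24.000 μg/mL.
Steady-state trough Cmin,ss = Cmax,ss·f ≈ 24.000 × 0.125 ≈ 3.000 μg/mL.
Trough 3.0 μg/mL vs MEC 1 μg/mL: adequate.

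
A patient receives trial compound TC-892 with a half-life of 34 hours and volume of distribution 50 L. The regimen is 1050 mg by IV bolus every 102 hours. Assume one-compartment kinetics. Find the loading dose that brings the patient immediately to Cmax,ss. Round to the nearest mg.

1200 mg

f = (1/2)^(102/34) ≈ 0.125000; accumulation ratio R = 1/(1−f) ≈ 1.14286.
Loading dose to hit Cmax,ss on first dose: D_load = D_maint·R ≈ 1050 × 1.14286 ≈ 1200.00 mg.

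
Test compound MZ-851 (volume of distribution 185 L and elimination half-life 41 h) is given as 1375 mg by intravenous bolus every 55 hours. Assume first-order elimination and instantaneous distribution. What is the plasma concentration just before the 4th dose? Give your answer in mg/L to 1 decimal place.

f = (1/2)^(τ/t½) = (1/2)^(55/41) ≈ 0.3946.
C₀ = D/Vd = 1375/185 ≈ 7.432 mg/L.
Before the 4th dose, 3 doses have been given. Superposition: Cmin = C₀·(f + f² + … + f^3).
≈ 7.432 × (0.3946 + 0.1557 + 0.0614) ≈ 7.432 × 0.6117 ≈ 4.546 mg/L.

4.5 mg/L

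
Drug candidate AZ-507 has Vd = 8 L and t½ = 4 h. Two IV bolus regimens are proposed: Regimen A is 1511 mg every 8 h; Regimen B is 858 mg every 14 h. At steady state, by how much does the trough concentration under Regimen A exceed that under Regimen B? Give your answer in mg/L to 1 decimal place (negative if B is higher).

Regimen A: f = (1/2)^(8/4) ≈ 0.2500; Cmin,ss = (1511/8)·f/(1−f) ≈ 62.958 mg/L.
Regimen B: f = (1/2)^(14/4) ≈ 0.0884; Cmin,ss = (858/8)·f/(1−f) ≈ 10.400 mg/L.
Difference ≈ 62.958 − 10.400 ≈ 52.558 mg/L.

52.6 mg/L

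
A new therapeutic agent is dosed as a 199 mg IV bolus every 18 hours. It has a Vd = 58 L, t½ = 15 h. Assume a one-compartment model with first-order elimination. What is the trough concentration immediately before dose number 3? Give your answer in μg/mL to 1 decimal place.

f = (1/2)^(τ/t½) = (1/2)^(18/15) ≈ 0.4353.
C₀ = D/Vd = 199/58 ≈ 3.431 μg/mL.
Before the 3rd dose, 2 doses have been given. Superposition: Cmin = C₀·(f + f²).
≈ 3.431 × (0.4353 + 0.1895) ≈ 3.431 × 0.6248 ≈ 2.144 μg/mL.

2.1 μg/mL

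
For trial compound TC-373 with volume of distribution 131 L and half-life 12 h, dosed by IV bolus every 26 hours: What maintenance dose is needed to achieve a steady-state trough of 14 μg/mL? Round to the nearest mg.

τ/t½ = 26/12 ≈ 2.1667, so f = (1/2)^(26/12) ≈ 0.222725.
Cmin,ss = (D/Vd)·f/(1−f), so D = Cmin,ss·Vd·(1−f)/f.
D = 14 × 131 × (1−f)/f ≈ 14 × 131 × 3.48984 ≈ 6400.37 mg.

6400 mg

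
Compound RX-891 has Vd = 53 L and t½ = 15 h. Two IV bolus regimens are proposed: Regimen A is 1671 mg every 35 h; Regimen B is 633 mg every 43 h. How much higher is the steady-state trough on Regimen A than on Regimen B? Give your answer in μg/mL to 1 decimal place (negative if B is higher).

5.9 μg/mL

Regimen A: f = (1/2)^(35/15) ≈ 0.1984; Cmin,ss = (1671/53)·f/(1−f) ≈ 7.803 μg/mL.
Regimen B: f = (1/2)^(43/15) ≈ 0.1371; Cmin,ss = (633/53)·f/(1−f) ≈ 1.898 μg/mL.
Difference ≈ 7.803 − 1.898 ≈ 5.905 μg/mL.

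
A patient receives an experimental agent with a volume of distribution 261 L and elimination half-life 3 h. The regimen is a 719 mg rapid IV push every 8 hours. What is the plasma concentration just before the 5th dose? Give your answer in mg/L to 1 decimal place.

0.5 mg/L

f = (1/2)^(τ/t½) = (1/2)^(8/3) ≈ 0.1575.
C₀ = D/Vd = 719/261 ≈ 2.755 mg/L.
Before the 5th dose, 4 doses have been given. Superposition: Cmin = C₀·(f + f² + … + f^4).
≈ 2.755 × (0.1575 + 0.0248 + 0.0039 + 0.0006) ≈ 2.755 × 0.1868 ≈ 0.515 mg/L.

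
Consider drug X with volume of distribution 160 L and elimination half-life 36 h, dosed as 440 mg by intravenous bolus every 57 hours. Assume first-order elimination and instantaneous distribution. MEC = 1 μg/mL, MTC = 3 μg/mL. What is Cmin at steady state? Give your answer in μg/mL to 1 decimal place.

τ/t½ = 57/36 ≈ 1.5833, so fraction remaining f = (1/2)^(57/36) ≈ 0.3337.
Each bolus raises the concentration by D/Vd = 440/160 ≈ 2.750 μg/mL.
Steady-state trough Cmin,ss = C₀·f/(1−f) ≈ 2.750 × 0.3337/0.6663 ≈ 1.377 μg/mL.
Trough 1.4 μg/mL vs MEC 1 μg/mL: adequate.

1.4 μg/mL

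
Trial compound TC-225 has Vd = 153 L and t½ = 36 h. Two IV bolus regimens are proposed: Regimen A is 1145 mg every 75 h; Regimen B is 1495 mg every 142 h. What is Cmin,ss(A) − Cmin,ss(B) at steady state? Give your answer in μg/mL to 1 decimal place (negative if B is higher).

Regimen A: f = (1/2)^(75/36) ≈ 0.2360; Cmin,ss = (1145/153)·f/(1−f) ≈ 2.312 μg/mL.
Regimen B: f = (1/2)^(142/36) ≈ 0.0650; Cmin,ss = (1495/153)·f/(1−f) ≈ 0.679 μg/mL.
Difference ≈ 2.312 − 0.679 ≈ 1.633 μg/mL.

1.6 μg/mL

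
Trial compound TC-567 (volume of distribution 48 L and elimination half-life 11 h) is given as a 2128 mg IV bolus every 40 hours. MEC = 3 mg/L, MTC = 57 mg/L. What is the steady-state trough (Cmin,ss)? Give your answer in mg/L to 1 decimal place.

k = ln2/t½ = ln2/11 ≈ 0.063013 h⁻¹; fraction remaining f = e^(−kτ) = e^(−0.063013×40) ≈ 0.0804.
Each bolus raises the concentration by D/Vd = 2128/48 ≈ 44.333 mg/L.
Steady-state trough Cmin,ss = C₀·f/(1−f) ≈ 44.333 × 0.0804/0.9196 ≈ 3.876 mg/L.
Trough 3.9 mg/L vs MEC 3 mg/L: adequate.

3.9 mg/L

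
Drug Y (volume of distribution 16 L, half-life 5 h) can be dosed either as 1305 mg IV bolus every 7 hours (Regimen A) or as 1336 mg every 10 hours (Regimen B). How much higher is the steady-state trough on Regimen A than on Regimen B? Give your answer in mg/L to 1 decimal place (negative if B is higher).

21.9 mg/L

Regimen A: f = (1/2)^(7/5) ≈ 0.3789; Cmin,ss = (1305/16)·f/(1−f) ≈ 49.757 mg/L.
Regimen B: f = (1/2)^(10/5) ≈ 0.2500; Cmin,ss = (1336/16)·f/(1−f) ≈ 27.833 mg/L.
Difference ≈ 49.757 − 27.833 ≈ 21.924 mg/L.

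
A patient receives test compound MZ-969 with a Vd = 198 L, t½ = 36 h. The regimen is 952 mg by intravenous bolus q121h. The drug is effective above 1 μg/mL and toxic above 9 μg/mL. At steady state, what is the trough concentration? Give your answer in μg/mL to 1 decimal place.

τ/t½ = 121/36 ≈ 3.3611, so fraction remaining f = (1/2)^(121/36) ≈ 0.0973.
At steady state, accumulation factor R = 1/(1 − e^(−kτ)) ≈ 1.1078.
Each bolus raises the concentration by D/Vd = 952/198 ≈ 4.808 μg/mL.
Cmax,ss = C₀/(1 − f) ≈ 4.808/0.9027 ≈ 5.326 μg/mL.
Steady-state trough Cmin,ss = Cmax,ss·f ≈ 5.326 × 0.0973 ≈ 0.518 μg/mL.
Trough 0.5 μg/mL vs MEC 1 μg/mL: subtherapeutic.

0.5 μg/mL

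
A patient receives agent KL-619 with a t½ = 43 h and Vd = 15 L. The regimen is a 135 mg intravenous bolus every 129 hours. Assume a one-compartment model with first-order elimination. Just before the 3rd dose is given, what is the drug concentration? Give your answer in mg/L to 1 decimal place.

f = (1/2)^(τ/t½) = (1/2)^(129/43) ≈ 0.1250.
C₀ = D/Vd = 135/15 ≈ 9.000 mg/L.
Before the 3rd dose, 2 doses have been given. Superposition: Cmin = C₀·(f + f²).
≈ 9.000 × (0.1250 + 0.0156) ≈ 9.000 × 0.1406 ≈ 1.265 mg/L.

1.3 mg/L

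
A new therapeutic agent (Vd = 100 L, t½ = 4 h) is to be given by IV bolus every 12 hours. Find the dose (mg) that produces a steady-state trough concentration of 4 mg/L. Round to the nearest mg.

τ/t½ = 12/4 ≈ 3, so f = (1/2)^(12/4) ≈ 0.125000.
Cmin,ss = (D/Vd)·f/(1−f), so D = Cmin,ss·Vd·(1−f)/f.
D = 4 × 100 × (1−f)/f ≈ 4 × 100 × 7.00000 ≈ 2800.00 mg.

2800 mg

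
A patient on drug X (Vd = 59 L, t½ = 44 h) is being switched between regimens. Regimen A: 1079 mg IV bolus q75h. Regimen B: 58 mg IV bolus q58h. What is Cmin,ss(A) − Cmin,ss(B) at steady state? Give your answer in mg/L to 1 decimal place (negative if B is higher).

Regimen A: f = (1/2)^(75/44) ≈ 0.3068; Cmin,ss = (1079/59)·f/(1−f) ≈ 8.094 mg/L.
Regimen B: f = (1/2)^(58/44) ≈ 0.4010; Cmin,ss = (58/59)·f/(1−f) ≈ 0.658 mg/L.
Difference ≈ 8.094 − 0.658 ≈ 7.436 mg/L.

7.4 mg/L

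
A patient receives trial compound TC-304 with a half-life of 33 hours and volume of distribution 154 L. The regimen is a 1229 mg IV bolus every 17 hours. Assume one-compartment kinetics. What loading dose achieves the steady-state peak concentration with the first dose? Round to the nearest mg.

f = (1/2)^(17/33) ≈ 0.699719; accumulation ratio R = 1/(1−f) ≈ 3.33021.
Loading dose to hit Cmax,ss on first dose: D_load = D_maint·R ≈ 1229 × 3.33021 ≈ 4092.83 mg.

4093 mg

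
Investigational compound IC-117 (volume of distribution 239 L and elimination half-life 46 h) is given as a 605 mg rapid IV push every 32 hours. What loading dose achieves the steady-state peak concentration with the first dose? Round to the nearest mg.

f = (1/2)^(32/46) ≈ 0.617430; accumulation ratio R = 1/(1−f) ≈ 2.61390.
Loading dose to hit Cmax,ss on first dose: D_load = D_maint·R ≈ 605 × 2.61390 ≈ 1581.41 mg.

1581 mg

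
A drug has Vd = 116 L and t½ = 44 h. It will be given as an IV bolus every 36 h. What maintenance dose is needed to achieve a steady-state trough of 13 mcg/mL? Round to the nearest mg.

τ/t½ = 36/44 ≈ 0.81818, so f = (1/2)^(36/44) ≈ 0.567156.
Cmin,ss = (D/Vd)·f/(1−f), so D = Cmin,ss·Vd·(1−f)/f.
D = 13 × 116 × (1−f)/f ≈ 13 × 116 × 0.76318 ≈ 1150.88 mg.

1151 mg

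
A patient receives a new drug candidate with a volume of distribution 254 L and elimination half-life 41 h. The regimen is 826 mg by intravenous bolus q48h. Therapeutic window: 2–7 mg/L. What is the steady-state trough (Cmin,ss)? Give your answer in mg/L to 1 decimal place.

τ/t½ = 48/41 ≈ 1.1707, so fraction remaining f = (1/2)^(48/41) ≈ 0.4442.
At steady state, accumulation factor R = 1/(1 − e^(−kτ)) ≈ 1.7992.
Each bolus raises the concentration by D/Vd = 826/254 ≈ 3.252 mg/L.
Cmax,ss = C₀/(1 − f) ≈ 3.252/0.5558 ≈ 5.851 mg/L.
Steady-state trough Cmin,ss = Cmax,ss·f ≈ 5.851 × 0.4442 ≈ 2.599 mg/L.
Trough 2.6 mg/L vs MEC 2 mg/L: adequate.

2.6 mg/L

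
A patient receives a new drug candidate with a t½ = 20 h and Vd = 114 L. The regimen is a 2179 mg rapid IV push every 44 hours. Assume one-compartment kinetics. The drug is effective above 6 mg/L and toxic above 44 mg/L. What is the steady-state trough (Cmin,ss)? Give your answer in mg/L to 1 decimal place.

Over one 44-h interval, 44/20 ≈ 2.2 half-lives elapse, leaving f ≈ 0.2176 of each dose.
Accumulation ratio R = 1/(1 − f) ≈ 1/0.7824 ≈ 1.2781.
Each bolus raises the concentration by D/Vd = 2179/114 ≈ 19.114 mg/L.
Cmax,ss = C₀/(1 − f) ≈ 19.114/0.7824 ≈ 24.430 mg/L.
One interval later, Cmin,ss = Cmax,ss·e^(−kτ) ≈ 24.430 × 0.2176 ≈ 5.316 mg/L.
Trough 5.3 mg/L vs MEC 6 mg/L: subtherapeutic.

5.3 mg/L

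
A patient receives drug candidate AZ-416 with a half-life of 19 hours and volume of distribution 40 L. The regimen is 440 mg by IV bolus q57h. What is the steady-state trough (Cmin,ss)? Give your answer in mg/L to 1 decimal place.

1.6 mg/L

τ = 57 h = 3 half-lives, so f = (1/2)^3 = 0.125.
At steady state, R = 1/(1 − 0.125) = 8/7.
Single-dose peak C₀ = D/Vd = 440/40 = 11 mg/L.
Steady-state peak Cmax,ss = C₀·R = 11 × 8/7 ≈ 12.571 mg/L.
Steady-state trough Cmin,ss = Cmax,ss·f ≈ 12.571 × 0.125 ≈ 1.571 mg/L.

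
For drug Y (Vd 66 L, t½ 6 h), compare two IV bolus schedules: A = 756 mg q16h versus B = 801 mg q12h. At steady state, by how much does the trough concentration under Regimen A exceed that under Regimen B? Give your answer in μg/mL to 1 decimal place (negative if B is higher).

-1.9 μg/mL

Regimen A: f = (1/2)^(16/6) ≈ 0.1575; Cmin,ss = (756/66)·f/(1−f) ≈ 2.141 μg/mL.
Regimen B: f = (1/2)^(12/6) ≈ 0.2500; Cmin,ss = (801/66)·f/(1−f) ≈ 4.045 μg/mL.
Difference ≈ 2.141 − 4.045 ≈ -1.904 μg/mL.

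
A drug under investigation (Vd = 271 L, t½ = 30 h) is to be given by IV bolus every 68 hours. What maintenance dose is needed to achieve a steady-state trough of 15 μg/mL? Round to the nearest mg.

τ/t½ = 68/30 ≈ 2.2667, so f = (1/2)^(68/30) ≈ 0.207809.
Cmin,ss = (D/Vd)·f/(1−f), so D = Cmin,ss·Vd·(1−f)/f.
D = 15 × 271 × (1−f)/f ≈ 15 × 271 × 3.81211 ≈ 15496.23 mg.

15496 mg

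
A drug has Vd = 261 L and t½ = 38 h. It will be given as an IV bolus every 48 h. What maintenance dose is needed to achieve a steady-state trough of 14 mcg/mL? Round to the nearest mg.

τ/t½ = 48/38 ≈ 1.2632, so f = (1/2)^(48/38) ≈ 0.416631.
Cmin,ss = (D/Vd)·f/(1−f), so D = Cmin,ss·Vd·(1−f)/f.
D = 14 × 261 × (1−f)/f ≈ 14 × 261 × 1.40021 ≈ 5116.37 mg.

5116 mg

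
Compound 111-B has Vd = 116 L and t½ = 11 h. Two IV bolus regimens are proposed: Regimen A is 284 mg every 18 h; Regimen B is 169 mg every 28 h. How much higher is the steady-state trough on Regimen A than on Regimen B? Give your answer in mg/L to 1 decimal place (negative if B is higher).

Regimen A: f = (1/2)^(18/11) ≈ 0.3217; Cmin,ss = (284/116)·f/(1−f) ≈ 1.161 mg/L.
Regimen B: f = (1/2)^(28/11) ≈ 0.1713; Cmin,ss = (169/116)·f/(1−f) ≈ 0.301 mg/L.
Difference ≈ 1.161 − 0.301 ≈ 0.860 mg/L.

0.9 mg/L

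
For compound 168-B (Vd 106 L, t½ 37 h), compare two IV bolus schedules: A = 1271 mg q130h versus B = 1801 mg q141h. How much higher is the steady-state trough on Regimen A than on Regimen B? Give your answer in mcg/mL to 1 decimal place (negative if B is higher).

Regimen A: f = (1/2)^(130/37) ≈ 0.0876; Cmin,ss = (1271/106)·f/(1−f) ≈ 1.151 mcg/mL.
Regimen B: f = (1/2)^(141/37) ≈ 0.0713; Cmin,ss = (1801/106)·f/(1−f) ≈ 1.304 mcg/mL.
Difference ≈ 1.151 − 1.304 ≈ -0.153 mcg/mL.

-0.2 mcg/mL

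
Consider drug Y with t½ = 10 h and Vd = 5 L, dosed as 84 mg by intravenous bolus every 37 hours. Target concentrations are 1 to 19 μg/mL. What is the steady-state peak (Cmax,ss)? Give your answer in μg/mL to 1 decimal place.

18.2 μg/mL

τ/t½ = 37/10 ≈ 3.7, so fraction remaining f = (1/2)^(37/10) ≈ 0.0769.
Accumulation ratio R = 1/(1 − f) ≈ 1/0.9231 ≈ 1.0833.
Single-dose peak C₀ = D/Vd = 84/5 ≈ 16.800 μg/mL.
Cmax,ss = C₀/(1 − f) ≈ 16.800/0.9231 ≈ 18.200 μg/mL.
Peak 18.2 μg/mL vs MTC 19 μg/mL: below toxic threshold.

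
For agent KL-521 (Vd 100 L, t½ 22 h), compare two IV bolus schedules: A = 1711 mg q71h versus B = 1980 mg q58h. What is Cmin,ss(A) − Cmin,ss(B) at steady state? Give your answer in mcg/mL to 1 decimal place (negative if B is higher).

-1.7 mcg/mL

Regimen A: f = (1/2)^(71/22) ≈ 0.1068; Cmin,ss = (1711/100)·f/(1−f) ≈ 2.046 mcg/mL.
Regimen B: f = (1/2)^(58/22) ≈ 0.1608; Cmin,ss = (1980/100)·f/(1−f) ≈ 3.794 mcg/mL.
Difference ≈ 2.046 − 3.794 ≈ -1.748 mcg/mL.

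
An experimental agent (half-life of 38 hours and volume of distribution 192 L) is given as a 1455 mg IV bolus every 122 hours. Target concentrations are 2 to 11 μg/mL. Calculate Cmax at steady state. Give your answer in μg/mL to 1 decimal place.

Over one 122-h interval, 122/38 ≈ 3.2105 half-lives elapse, leaving f ≈ 0.1080 of each dose.
At steady state, accumulation factor R = 1/(1 − e^(−kτ)) ≈ 1.1211.
Each bolus raises the concentration by D/Vd = 1455/192 ≈ 7.578 μg/mL.
Steady-state peak Cmax,ss = C₀·R ≈ 7.578 × 1.1211 ≈ 8.496 μg/mL.
Peak 8.5 μg/mL vs MTC 11 μg/mL: below toxic threshold.

8.5 μg/mL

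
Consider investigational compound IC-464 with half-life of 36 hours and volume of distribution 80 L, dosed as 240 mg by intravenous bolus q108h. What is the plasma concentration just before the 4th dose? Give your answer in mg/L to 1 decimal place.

f = (1/2)^(τ/t½) = (1/2)^(108/36) ≈ 0.1250.
C₀ = D/Vd = 240/80 ≈ 3.000 mg/L.
Before the 4th dose, 3 doses have been given. Superposition: Cmin = C₀·(f + f² + … + f^3).
≈ 3.000 × (0.1250 + 0.0156 + 0.0020) ≈ 3.000 × 0.1426 ≈ 0.428 mg/L.

0.4 mg/L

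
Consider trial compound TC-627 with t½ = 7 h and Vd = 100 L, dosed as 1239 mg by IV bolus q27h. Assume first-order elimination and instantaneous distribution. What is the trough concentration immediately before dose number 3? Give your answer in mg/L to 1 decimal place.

f = (1/2)^(τ/t½) = (1/2)^(27/7) ≈ 0.0690.
C₀ = D/Vd = 1239/100 ≈ 12.390 mg/L.
Before the 3rd dose, 2 doses have been given. Superposition: Cmin = C₀·(f + f²).
≈ 12.390 × (0.0690 + 0.0048) ≈ 12.390 × 0.0738 ≈ 0.914 mg/L.

0.9 mg/L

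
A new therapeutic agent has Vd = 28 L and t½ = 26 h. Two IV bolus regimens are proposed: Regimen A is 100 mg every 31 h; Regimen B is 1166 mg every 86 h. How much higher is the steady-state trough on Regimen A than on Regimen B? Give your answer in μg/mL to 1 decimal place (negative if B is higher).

-1.9 μg/mL

Regimen A: f = (1/2)^(31/26) ≈ 0.4376; Cmin,ss = (100/28)·f/(1−f) ≈ 2.779 μg/mL.
Regimen B: f = (1/2)^(86/26) ≈ 0.1010; Cmin,ss = (1166/28)·f/(1−f) ≈ 4.678 μg/mL.
Difference ≈ 2.779 − 4.678 ≈ -1.899 μg/mL.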